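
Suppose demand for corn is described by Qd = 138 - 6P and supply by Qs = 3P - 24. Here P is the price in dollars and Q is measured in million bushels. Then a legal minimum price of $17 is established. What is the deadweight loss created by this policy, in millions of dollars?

Equilibrium: 138 - 6P = 3P - 24, so 162 = 9P and P* = 18, Q* = 30.
Since 17 is below P* = 18, the floor does not bind and the free-market outcome prevails.
Since the control does not bind, no trades are prevented and deadweight loss is zero.

0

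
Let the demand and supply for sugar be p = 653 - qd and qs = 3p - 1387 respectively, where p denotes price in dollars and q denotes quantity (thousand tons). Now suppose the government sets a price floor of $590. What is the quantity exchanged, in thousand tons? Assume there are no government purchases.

63

Rearranging demand gives qd = 653 - p. In a free market, 653 - p = 3p - 1387 gives the equilibrium p* = 510, q* = 143.
Because the floor (590) lies above the market-clearing price, it is binding.
At p = 590: qd = 653 - 590 = 63 and qs = 3·590 - 1387 = 383.
The quantity actually transacted is the short side, demand: 63.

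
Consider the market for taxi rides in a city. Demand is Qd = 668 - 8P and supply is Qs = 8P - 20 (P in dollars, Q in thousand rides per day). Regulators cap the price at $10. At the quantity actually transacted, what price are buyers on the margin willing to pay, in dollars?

76

Setting quantity demanded equal to quantity supplied, 668 - 8P = 8P - 20, gives P* = 43 and Q* = 324.
The ceiling of 10 is below the equilibrium price 43, so it binds.
At P = 10: Qd = 668 - 8·10 = 588 and Qs = 8·10 - 20 = 60.
Only 60 units reach the market. On the demand curve, the marginal buyer's willingness to pay at Q = 60 is (668 - 60)/8 = 76.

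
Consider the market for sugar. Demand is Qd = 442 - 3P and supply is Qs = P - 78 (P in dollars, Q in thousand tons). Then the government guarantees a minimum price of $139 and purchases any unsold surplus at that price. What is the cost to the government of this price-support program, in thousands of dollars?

Equilibrium: 442 - 3P = P - 78, so 520 = 4P and P* = 130, Q* = 52.
The floor of 139 is above the equilibrium price 130, so it binds.
At P = 139: Qd = 442 - 3·139 = 25 and Qs = 139 - 78 = 61.
Surplus = Qs - Qd = 36.
Government expenditure = surplus × support price = 36 × 139 = 5004.

5004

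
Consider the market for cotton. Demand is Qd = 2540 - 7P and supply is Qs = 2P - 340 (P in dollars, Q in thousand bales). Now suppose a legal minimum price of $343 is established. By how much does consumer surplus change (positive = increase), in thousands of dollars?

Equilibrium: 2540 - 7P = 2P - 340, so 2880 = 9P and P* = 320, Q* = 300.
The floor of 343 is above the equilibrium price 320, so it binds.
At P = 343: Qd = 2540 - 7·343 = 139 and Qs = 2·343 - 340 = 346.
Consumer surplus without the control is ½ · (2540/7 - 320) · 300 = 45000/7.
With the floor, consumers buy 139 units at 343, so CS = ½ · (2540/7 - 343) · 139 = 19321/14.
Change in consumer surplus = 19321/14 - 45000/7 = -5048.5.

-5048.5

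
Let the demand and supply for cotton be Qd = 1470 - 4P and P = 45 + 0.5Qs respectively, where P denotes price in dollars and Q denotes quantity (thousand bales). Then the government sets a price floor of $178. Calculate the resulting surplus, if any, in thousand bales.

0

Rearranging supply gives Qs = 2P - 90. Setting quantity demanded equal to quantity supplied, 1470 - 4P = 2P - 90, gives P* = 260 and Q* = 430.
The floor of 178 is below the equilibrium price 260, so it is not binding; the market clears at P* = 260, Q* = 430.
Since the control does not bind, there is no surplus.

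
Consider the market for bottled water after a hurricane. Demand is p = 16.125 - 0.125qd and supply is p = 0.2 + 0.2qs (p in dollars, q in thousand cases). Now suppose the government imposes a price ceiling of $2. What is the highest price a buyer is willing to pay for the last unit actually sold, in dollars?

15

Rearranging demand gives qd = 129 - 8p; rearranging supply gives qs = 5p - 1. Equilibrium: 129 - 8p = 5p - 1, so 130 = 13p and p* = 10, q* = 49.
The ceiling of 2 is below the equilibrium price 10, so it binds.
At p = 2: qd = 129 - 8·2 = 113 and qs = 5·2 - 1 = 9.
Only 9 units reach the market. On the demand curve, the marginal buyer's willingness to pay at q = 9 is (129 - 9)/8 = 15.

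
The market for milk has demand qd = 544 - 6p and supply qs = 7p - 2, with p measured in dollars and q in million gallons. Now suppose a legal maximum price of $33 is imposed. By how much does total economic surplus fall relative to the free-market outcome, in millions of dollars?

614.25

Setting quantity demanded equal to quantity supplied, 544 - 6p = 7p - 2, gives p* = 42 and q* = 292.
Since 33 < 42, the ceiling is binding.
At p = 33: qd = 544 - 6·33 = 346 and qs = 7·33 - 2 = 229.
Quantity traded falls to 229. At q = 229 the demand price is (544 - 229)/6 = 52.5 and the supply price is (2 + 229)/7 = 33.
Deadweight loss = ½ · (52.5 - 33) · (292 - 229) = ½ · 19.5 · 63 = 614.25.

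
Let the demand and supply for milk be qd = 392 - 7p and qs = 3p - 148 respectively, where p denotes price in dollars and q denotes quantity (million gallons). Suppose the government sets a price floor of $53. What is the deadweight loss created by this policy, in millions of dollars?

Setting quantity demanded equal to quantity supplied, 392 - 7p = 3p - 148, gives p* = 54 and q* = 14.
The floor of 53 is below the equilibrium price 54, so it is not binding; the market clears at p* = 54, q* = 14.
Since the control does not bind, no trades are prevented and deadweight loss is zero.

0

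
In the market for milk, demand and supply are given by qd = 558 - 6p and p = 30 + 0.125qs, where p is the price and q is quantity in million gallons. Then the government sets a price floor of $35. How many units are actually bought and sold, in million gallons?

Rearranging supply gives qs = 8p - 240. Setting quantity demanded equal to quantity supplied, 558 - 6p = 8p - 240, gives p* = 57 and q* = 216.
Since 35 is below p* = 57, the floor does not bind and the free-market outcome prevails.

216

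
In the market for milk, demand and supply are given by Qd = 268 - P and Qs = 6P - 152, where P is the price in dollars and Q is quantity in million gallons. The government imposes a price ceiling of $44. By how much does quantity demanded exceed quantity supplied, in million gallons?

Without the control the market clears where 268 - P = 6P - 152, i.e. P* = 60 and Q* = 208.
Because the ceiling (44) lies below the market-clearing price, it is binding.
At P = 44: Qd = 268 - 44 = 224 and Qs = 6·44 - 152 = 112.
Shortage = Qd - Qs = 224 - 112 = 112.

112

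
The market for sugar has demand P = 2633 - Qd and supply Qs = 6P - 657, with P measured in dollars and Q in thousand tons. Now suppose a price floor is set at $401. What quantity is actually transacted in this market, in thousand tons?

Rearranging demand gives Qd = 2633 - P. In a free market, 2633 - P = 6P - 657 gives the equilibrium P* = 470, Q* = 2163.
Since 401 is below P* = 470, the floor does not bind and the free-market outcome prevails.

2163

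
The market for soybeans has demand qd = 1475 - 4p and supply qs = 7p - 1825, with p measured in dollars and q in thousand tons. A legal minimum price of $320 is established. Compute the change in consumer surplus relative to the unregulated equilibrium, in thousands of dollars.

-4700

Equilibrium: 1475 - 4p = 7p - 1825, so 3300 = 11p and p* = 300, q* = 275.
Because the floor (320) lies above the market-clearing price, it is binding.
At p = 320: qd = 1475 - 4·320 = 195 and qs = 7·320 - 1825 = 415.
Consumer surplus without the control is ½ · (368.75 - 300) · 275 = 9453.125.
With the floor, consumers buy 195 units at 320, so CS = ½ · (368.75 - 320) · 195 = 4753.125.
Change in consumer surplus = 4753.125 - 9453.125 = -4700.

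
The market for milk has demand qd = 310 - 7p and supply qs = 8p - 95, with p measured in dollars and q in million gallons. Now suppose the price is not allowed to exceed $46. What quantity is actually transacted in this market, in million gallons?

121

Without the control the market clears where 310 - 7p = 8p - 95, i.e. p* = 27 and q* = 121.
The ceiling of 46 is above the equilibrium price 27, so it is not binding; the market clears at p* = 27, q* = 121.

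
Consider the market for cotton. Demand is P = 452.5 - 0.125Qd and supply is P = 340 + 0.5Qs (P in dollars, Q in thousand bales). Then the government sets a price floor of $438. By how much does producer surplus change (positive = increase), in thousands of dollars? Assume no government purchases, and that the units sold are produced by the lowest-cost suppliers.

Rearranging demand gives Qd = 3620 - 8P; rearranging supply gives Qs = 2P - 680. In a free market, 3620 - 8P = 2P - 680 gives the equilibrium P* = 430, Q* = 180.
Since 438 > 430, the floor is binding.
At P = 438: Qd = 3620 - 8·438 = 116 and Qs = 2·438 - 680 = 196.
Producer surplus without the control is ½ · (430 - 340) · 180 = 8100.
With the floor, 116 units are sold at 438. The supply price at Q = 116 is 398, so PS = ½ · [(438 - 340) + (438 - 398)] · 116 = 8004.
Change in producer surplus = 8004 - 8100 = -96.

-96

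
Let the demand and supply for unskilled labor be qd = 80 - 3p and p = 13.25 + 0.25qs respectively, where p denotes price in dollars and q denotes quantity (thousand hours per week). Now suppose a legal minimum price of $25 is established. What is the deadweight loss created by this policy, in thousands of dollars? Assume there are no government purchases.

Rearranging supply gives qs = 4p - 53. Equilibrium: 80 - 3p = 4p - 53, so 133 = 7p and p* = 19, q* = 23.
The floor of 25 is above the equilibrium price 19, so it binds.
At p = 25: qd = 80 - 3·25 = 5 and qs = 4·25 - 53 = 47.
Quantity traded falls to 5. At q = 5 the demand price is (80 - 5)/3 = 25 and the supply price is (53 + 5)/4 = 14.5.
Deadweight loss = ½ · (25 - 14.5) · (23 - 5) = ½ · 10.5 · 18 = 94.5.

94.5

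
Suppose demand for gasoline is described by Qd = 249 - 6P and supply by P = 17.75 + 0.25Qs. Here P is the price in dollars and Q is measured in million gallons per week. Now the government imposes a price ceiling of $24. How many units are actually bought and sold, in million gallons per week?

Rearranging supply gives Qs = 4P - 71. Setting quantity demanded equal to quantity supplied, 249 - 6P = 4P - 71, gives P* = 32 and Q* = 57.
The ceiling of 24 is below the equilibrium price 32, so it binds.
At P = 24: Qd = 249 - 6·24 = 105 and Qs = 4·24 - 71 = 25.
The quantity actually transacted is the short side, supply: 25.

25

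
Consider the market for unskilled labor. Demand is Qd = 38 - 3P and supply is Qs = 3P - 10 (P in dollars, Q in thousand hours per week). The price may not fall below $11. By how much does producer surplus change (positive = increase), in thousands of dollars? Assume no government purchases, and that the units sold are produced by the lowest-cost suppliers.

Without the control the market clears where 38 - 3P = 3P - 10, i.e. P* = 8 and Q* = 14.
Because the floor (11) lies above the market-clearing price, it is binding.
At P = 11: Qd = 38 - 3·11 = 5 and Qs = 3·11 - 10 = 23.
Producer surplus without the control is ½ · (8 - 10/3) · 14 = 98/3.
With the floor, 5 units are sold at 11. The supply price at Q = 5 is 5, so PS = ½ · [(11 - 10/3) + (11 - 5)] · 5 = 205/6.
Change in producer surplus = 205/6 - 98/3 = 1.5.

1.5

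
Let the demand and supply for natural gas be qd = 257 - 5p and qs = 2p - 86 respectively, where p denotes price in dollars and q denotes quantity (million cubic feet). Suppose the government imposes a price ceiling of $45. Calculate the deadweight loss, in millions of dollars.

22.4

Equilibrium: 257 - 5p = 2p - 86, so 343 = 7p and p* = 49, q* = 12.
The ceiling of 45 is below the equilibrium price 49, so it binds.
At p = 45: qd = 257 - 5·45 = 32 and qs = 2·45 - 86 = 4.
Quantity traded falls to 4. At q = 4 the demand price is (257 - 4)/5 = 50.6 and the supply price is (86 + 4)/2 = 45.
Deadweight loss = ½ · (50.6 - 45) · (12 - 4) = ½ · 5.6 · 8 = 22.4.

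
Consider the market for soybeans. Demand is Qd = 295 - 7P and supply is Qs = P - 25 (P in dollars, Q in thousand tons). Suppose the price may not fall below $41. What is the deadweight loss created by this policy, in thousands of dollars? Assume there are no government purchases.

In a free market, 295 - 7P = P - 25 gives the equilibrium P* = 40, Q* = 15.
Because the floor (41) lies above the market-clearing price, it is binding.
At P = 41: Qd = 295 - 7·41 = 8 and Qs = 41 - 25 = 16.
Quantity traded falls to 8. At Q = 8 the demand price is (295 - 8)/7 = 41 and the supply price is 25 + 8 = 33.
Deadweight loss = ½ · (41 - 33) · (15 - 8) = ½ · 8 · 7 = 28.

28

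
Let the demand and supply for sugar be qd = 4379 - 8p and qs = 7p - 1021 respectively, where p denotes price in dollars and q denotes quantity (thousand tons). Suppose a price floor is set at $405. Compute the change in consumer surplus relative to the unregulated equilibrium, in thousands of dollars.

-59355

In a free market, 4379 - 8p = 7p - 1021 gives the equilibrium p* = 360, q* = 1499.
Because the floor (405) lies above the market-clearing price, it is binding.
At p = 405: qd = 4379 - 8·405 = 1139 and qs = 7·405 - 1021 = 1814.
Consumer surplus without the control is ½ · (547.375 - 360) · 1499 = 140437.5625.
With the floor, consumers buy 1139 units at 405, so CS = ½ · (547.375 - 405) · 1139 = 81082.5625.
Change in consumer surplus = 81082.5625 - 140437.5625 = -59355.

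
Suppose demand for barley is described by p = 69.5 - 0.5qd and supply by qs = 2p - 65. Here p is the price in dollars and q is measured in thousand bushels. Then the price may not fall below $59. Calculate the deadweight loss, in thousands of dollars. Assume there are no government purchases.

Rearranging demand gives qd = 139 - 2p. In a free market, 139 - 2p = 2p - 65 gives the equilibrium p* = 51, q* = 37.
Because the floor (59) lies above the market-clearing price, it is binding.
At p = 59: qd = 139 - 2·59 = 21 and qs = 2·59 - 65 = 53.
Quantity traded falls to 21. At q = 21 the demand price is (139 - 21)/2 = 59 and the supply price is (65 + 21)/2 = 43.
Deadweight loss = ½ · (59 - 43) · (37 - 21) = ½ · 16 · 16 = 128.

128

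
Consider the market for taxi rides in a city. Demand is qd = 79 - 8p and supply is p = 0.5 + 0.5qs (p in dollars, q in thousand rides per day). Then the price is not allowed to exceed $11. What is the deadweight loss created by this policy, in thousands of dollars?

0

Rearranging supply gives qs = 2p - 1. In a free market, 79 - 8p = 2p - 1 gives the equilibrium p* = 8, q* = 15.
Since 11 is above p* = 8, the ceiling does not bind and the free-market outcome prevails.
Since the control does not bind, no trades are prevented and deadweight loss is zero.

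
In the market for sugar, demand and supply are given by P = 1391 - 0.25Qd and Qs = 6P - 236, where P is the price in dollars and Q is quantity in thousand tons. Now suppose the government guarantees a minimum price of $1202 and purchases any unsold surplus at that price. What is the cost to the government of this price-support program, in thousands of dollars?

Rearranging demand gives Qd = 5564 - 4P. In a free market, 5564 - 4P = 6P - 236 gives the equilibrium P* = 580, Q* = 3244.
Because the floor (1202) lies above the market-clearing price, it is binding.
At P = 1202: Qd = 5564 - 4·1202 = 756 and Qs = 6·1202 - 236 = 6976.
Surplus = Qs - Qd = 6220.
Government expenditure = surplus × support price = 6220 × 1202 = 7476440.

7476440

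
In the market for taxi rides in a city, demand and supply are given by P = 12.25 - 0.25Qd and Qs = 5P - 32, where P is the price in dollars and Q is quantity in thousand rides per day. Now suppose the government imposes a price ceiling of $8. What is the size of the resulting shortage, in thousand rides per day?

Rearranging demand gives Qd = 49 - 4P. In a free market, 49 - 4P = 5P - 32 gives the equilibrium P* = 9, Q* = 13.
Because the ceiling (8) lies below the market-clearing price, it is binding.
At P = 8: Qd = 49 - 4·8 = 17 and Qs = 5·8 - 32 = 8.
Shortage = Qd - Qs = 17 - 8 = 9.

9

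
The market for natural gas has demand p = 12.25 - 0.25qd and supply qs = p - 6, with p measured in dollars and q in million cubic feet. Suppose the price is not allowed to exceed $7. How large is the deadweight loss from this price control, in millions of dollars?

10

Rearranging demand gives qd = 49 - 4p. In a free market, 49 - 4p = p - 6 gives the equilibrium p* = 11, q* = 5.
Since 7 < 11, the ceiling is binding.
At p = 7: qd = 49 - 4·7 = 21 and qs = 7 - 6 = 1.
Quantity traded falls to 1. At q = 1 the demand price is (49 - 1)/4 = 12 and the supply price is 6 + 1 = 7.
Deadweight loss = ½ · (12 - 7) · (5 - 1) = ½ · 5 · 4 = 10.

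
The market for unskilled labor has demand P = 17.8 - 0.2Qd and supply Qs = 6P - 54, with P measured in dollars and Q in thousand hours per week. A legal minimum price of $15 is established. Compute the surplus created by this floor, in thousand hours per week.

22

Rearranging demand gives Qd = 89 - 5P. In a free market, 89 - 5P = 6P - 54 gives the equilibrium P* = 13, Q* = 24.
Because the floor (15) lies above the market-clearing price, it is binding.
At P = 15: Qd = 89 - 5·15 = 14 and Qs = 6·15 - 54 = 36.
Surplus = Qs - Qd = 36 - 14 = 22.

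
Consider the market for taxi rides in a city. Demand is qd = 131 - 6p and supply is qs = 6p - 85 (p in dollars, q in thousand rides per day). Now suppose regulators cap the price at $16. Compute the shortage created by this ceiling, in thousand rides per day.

Equilibrium: 131 - 6p = 6p - 85, so 216 = 12p and p* = 18, q* = 23.
The ceiling of 16 is below the equilibrium price 18, so it binds.
At p = 16: qd = 131 - 6·16 = 35 and qs = 6·16 - 85 = 11.
Shortage = qd - qs = 35 - 11 = 24.

24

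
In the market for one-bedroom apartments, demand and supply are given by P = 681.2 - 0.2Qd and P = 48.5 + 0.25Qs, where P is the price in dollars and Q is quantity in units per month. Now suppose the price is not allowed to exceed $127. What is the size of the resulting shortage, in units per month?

2457

Rearranging demand gives Qd = 3406 - 5P; rearranging supply gives Qs = 4P - 194. Setting quantity demanded equal to quantity supplied, 3406 - 5P = 4P - 194, gives P* = 400 and Q* = 1406.
Since 127 < 400, the ceiling is binding.
At P = 127: Qd = 3406 - 5·127 = 2771 and Qs = 4·127 - 194 = 314.
Shortage = Qd - Qs = 2771 - 314 = 2457.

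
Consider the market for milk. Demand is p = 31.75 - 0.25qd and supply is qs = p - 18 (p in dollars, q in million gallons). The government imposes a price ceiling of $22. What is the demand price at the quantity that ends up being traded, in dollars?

Rearranging demand gives qd = 127 - 4p. Setting quantity demanded equal to quantity supplied, 127 - 4p = p - 18, gives p* = 29 and q* = 11.
Since 22 < 29, the ceiling is binding.
At p = 22: qd = 127 - 4·22 = 39 and qs = 22 - 18 = 4.
Only 4 units reach the market. On the demand curve, the marginal buyer's willingness to pay at q = 4 is (127 - 4)/4 = 30.75.

30.75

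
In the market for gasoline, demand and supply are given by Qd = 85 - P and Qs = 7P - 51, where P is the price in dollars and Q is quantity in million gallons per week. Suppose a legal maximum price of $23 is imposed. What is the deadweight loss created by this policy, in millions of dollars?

In a free market, 85 - P = 7P - 51 gives the equilibrium P* = 17, Q* = 68.
The ceiling of 23 is above the equilibrium price 17, so it is not binding; the market clears at P* = 17, Q* = 68.
Since the control does not bind, no trades are prevented and deadweight loss is zero.

0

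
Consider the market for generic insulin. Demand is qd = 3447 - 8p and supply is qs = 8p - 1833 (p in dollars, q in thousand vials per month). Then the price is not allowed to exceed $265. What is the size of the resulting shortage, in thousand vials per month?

1040

In a free market, 3447 - 8p = 8p - 1833 gives the equilibrium p* = 330, q* = 807.
Because the ceiling (265) lies below the market-clearing price, it is binding.
At p = 265: qd = 3447 - 8·265 = 1327 and qs = 8·265 - 1833 = 287.
Shortage = qd - qs = 1327 - 287 = 1040.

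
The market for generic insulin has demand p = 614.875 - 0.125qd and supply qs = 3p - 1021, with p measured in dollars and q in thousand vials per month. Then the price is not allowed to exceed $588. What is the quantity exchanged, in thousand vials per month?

599

Rearranging demand gives qd = 4919 - 8p. Equilibrium: 4919 - 8p = 3p - 1021, so 5940 = 11p and p* = 540, q* = 599.
Since 588 is above p* = 540, the ceiling does not bind and the free-market outcome prevails.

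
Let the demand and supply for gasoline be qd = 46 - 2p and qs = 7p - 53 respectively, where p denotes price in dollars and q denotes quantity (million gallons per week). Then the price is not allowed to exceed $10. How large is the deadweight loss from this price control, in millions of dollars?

15.75

Without the control the market clears where 46 - 2p = 7p - 53, i.e. p* = 11 and q* = 24.
The ceiling of 10 is below the equilibrium price 11, so it binds.
At p = 10: qd = 46 - 2·10 = 26 and qs = 7·10 - 53 = 17.
Quantity traded falls to 17. At q = 17 the demand price is (46 - 17)/2 = 14.5 and the supply price is (53 + 17)/7 = 10.
Deadweight loss = ½ · (14.5 - 10) · (24 - 17) = ½ · 4.5 · 7 = 15.75.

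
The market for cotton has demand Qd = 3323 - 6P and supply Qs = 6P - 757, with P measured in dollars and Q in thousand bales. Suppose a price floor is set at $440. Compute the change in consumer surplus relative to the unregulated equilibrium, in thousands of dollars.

Equilibrium: 3323 - 6P = 6P - 757, so 4080 = 12P and P* = 340, Q* = 1283.
Since 440 > 340, the floor is binding.
At P = 440: Qd = 3323 - 6·440 = 683 and Qs = 6·440 - 757 = 1883.
Consumer surplus without the control is ½ · (3323/6 - 340) · 1283 = 1646089/12.
With the floor, consumers buy 683 units at 440, so CS = ½ · (3323/6 - 440) · 683 = 466489/12.
Change in consumer surplus = 466489/12 - 1646089/12 = -98300.

-98300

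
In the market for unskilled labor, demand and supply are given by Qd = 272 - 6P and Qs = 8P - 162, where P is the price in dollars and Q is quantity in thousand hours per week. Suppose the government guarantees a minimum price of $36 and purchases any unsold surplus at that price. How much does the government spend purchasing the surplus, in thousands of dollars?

2520

Equilibrium: 272 - 6P = 8P - 162, so 434 = 14P and P* = 31, Q* = 86.
The floor of 36 is above the equilibrium price 31, so it binds.
At P = 36: Qd = 272 - 6·36 = 56 and Qs = 8·36 - 162 = 126.
Surplus = Qs - Qd = 70.
Government expenditure = surplus × support price = 70 × 36 = 2520.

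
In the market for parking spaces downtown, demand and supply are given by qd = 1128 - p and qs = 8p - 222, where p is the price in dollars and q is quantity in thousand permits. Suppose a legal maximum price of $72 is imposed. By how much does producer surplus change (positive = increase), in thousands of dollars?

Equilibrium: 1128 - p = 8p - 222, so 1350 = 9p and p* = 150, q* = 978.
Because the ceiling (72) lies below the market-clearing price, it is binding.
At p = 72: qd = 1128 - 72 = 1056 and qs = 8·72 - 222 = 354.
Producer surplus without the control is ½ · (150 - 27.75) · 978 = 59780.25.
With the ceiling, producers sell 354 units at 72, so PS = ½ · (72 - 27.75) · 354 = 7832.25.
Change in producer surplus = 7832.25 - 59780.25 = -51948.

-51948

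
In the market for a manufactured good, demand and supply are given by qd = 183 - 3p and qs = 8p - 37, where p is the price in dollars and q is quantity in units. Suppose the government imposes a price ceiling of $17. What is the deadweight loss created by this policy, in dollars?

Without the control the market clears where 183 - 3p = 8p - 37, i.e. p* = 20 and q* = 123.
Because the ceiling (17) lies below the market-clearing price, it is binding.
At p = 17: qd = 183 - 3·17 = 132 and qs = 8·17 - 37 = 99.
Quantity traded falls to 99. At q = 99 the demand price is (183 - 99)/3 = 28 and the supply price is (37 + 99)/8 = 17.
Deadweight loss = ½ · (28 - 17) · (123 - 99) = ½ · 11 · 24 = 132.

132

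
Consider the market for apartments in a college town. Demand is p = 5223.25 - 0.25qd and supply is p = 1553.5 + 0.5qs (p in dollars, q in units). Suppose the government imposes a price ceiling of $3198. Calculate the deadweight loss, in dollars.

Rearranging demand gives qd = 20893 - 4p; rearranging supply gives qs = 2p - 3107. In a free market, 20893 - 4p = 2p - 3107 gives the equilibrium p* = 4000, q* = 4893.
The ceiling of 3198 is below the equilibrium price 4000, so it binds.
At p = 3198: qd = 20893 - 4·3198 = 8101 and qs = 2·3198 - 3107 = 3289.
Quantity traded falls to 3289. At q = 3289 the demand price is (20893 - 3289)/4 = 4401 and the supply price is (3107 + 3289)/2 = 3198.
Deadweight loss = ½ · (4401 - 3198) · (4893 - 3289) = ½ · 1203 · 1604 = 964806.

964806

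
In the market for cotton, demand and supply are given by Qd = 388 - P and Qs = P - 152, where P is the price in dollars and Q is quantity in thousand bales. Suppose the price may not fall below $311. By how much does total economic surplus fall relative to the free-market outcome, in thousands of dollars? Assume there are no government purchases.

1681

Setting quantity demanded equal to quantity supplied, 388 - P = P - 152, gives P* = 270 and Q* = 118.
Because the floor (311) lies above the market-clearing price, it is binding.
At P = 311: Qd = 388 - 311 = 77 and Qs = 311 - 152 = 159.
Quantity traded falls to 77. At Q = 77 the demand price is 388 - 77 = 311 and the supply price is 152 + 77 = 229.
Deadweight loss = ½ · (311 - 229) · (118 - 77) = ½ · 82 · 41 = 1681.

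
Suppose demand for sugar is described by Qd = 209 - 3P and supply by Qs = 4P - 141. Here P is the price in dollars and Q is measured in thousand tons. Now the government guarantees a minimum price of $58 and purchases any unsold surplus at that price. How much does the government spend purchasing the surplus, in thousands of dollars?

3248

Equilibrium: 209 - 3P = 4P - 141, so 350 = 7P and P* = 50, Q* = 59.
The floor of 58 is above the equilibrium price 50, so it binds.
At P = 58: Qd = 209 - 3·58 = 35 and Qs = 4·58 - 141 = 91.
Surplus = Qs - Qd = 56.
Government expenditure = surplus × support price = 56 × 58 = 3248.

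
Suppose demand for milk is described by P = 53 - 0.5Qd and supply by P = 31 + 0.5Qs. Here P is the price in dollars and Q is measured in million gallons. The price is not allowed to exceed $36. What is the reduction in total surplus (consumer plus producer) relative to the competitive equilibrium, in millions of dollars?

Rearranging demand gives Qd = 106 - 2P; rearranging supply gives Qs = 2P - 62. Equilibrium: 106 - 2P = 2P - 62, so 168 = 4P and P* = 42, Q* = 22.
The ceiling of 36 is below the equilibrium price 42, so it binds.
At P = 36: Qd = 106 - 2·36 = 34 and Qs = 2·36 - 62 = 10.
Quantity traded falls to 10. At Q = 10 the demand price is (106 - 10)/2 = 48 and the supply price is (62 + 10)/2 = 36.
Deadweight loss = ½ · (48 - 36) · (22 - 10) = ½ · 12 · 12 = 72.

72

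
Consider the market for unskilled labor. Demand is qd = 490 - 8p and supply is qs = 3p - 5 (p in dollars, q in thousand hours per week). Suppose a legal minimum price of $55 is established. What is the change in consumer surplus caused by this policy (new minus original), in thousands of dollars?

Setting quantity demanded equal to quantity supplied, 490 - 8p = 3p - 5, gives p* = 45 and q* = 130.
The floor of 55 is above the equilibrium price 45, so it binds.
At p = 55: qd = 490 - 8·55 = 50 and qs = 3·55 - 5 = 160.
Consumer surplus without the control is ½ · (61.25 - 45) · 130 = 1056.25.
With the floor, consumers buy 50 units at 55, so CS = ½ · (61.25 - 55) · 50 = 156.25.
Change in consumer surplus = 156.25 - 1056.25 = -900.

-900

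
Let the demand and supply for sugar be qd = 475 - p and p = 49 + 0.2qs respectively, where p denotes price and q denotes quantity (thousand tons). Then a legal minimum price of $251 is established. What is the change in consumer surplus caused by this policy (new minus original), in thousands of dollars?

-37924.5

Rearranging supply gives qs = 5p - 245. Setting quantity demanded equal to quantity supplied, 475 - p = 5p - 245, gives p* = 120 and q* = 355.
The floor of 251 is above the equilibrium price 120, so it binds.
At p = 251: qd = 475 - 251 = 224 and qs = 5·251 - 245 = 1010.
Consumer surplus without the control is ½ · (475 - 120) · 355 = 63012.5.
With the floor, consumers buy 224 units at 251, so CS = ½ · (475 - 251) · 224 = 25088.
Change in consumer surplus = 25088 - 63012.5 = -37924.5.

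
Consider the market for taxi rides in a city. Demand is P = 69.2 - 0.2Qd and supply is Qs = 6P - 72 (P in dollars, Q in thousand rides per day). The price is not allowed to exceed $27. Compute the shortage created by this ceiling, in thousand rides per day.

Rearranging demand gives Qd = 346 - 5P. Equilibrium: 346 - 5P = 6P - 72, so 418 = 11P and P* = 38, Q* = 156.
Because the ceiling (27) lies below the market-clearing price, it is binding.
At P = 27: Qd = 346 - 5·27 = 211 and Qs = 6·27 - 72 = 90.
Shortage = Qd - Qs = 211 - 90 = 121.

121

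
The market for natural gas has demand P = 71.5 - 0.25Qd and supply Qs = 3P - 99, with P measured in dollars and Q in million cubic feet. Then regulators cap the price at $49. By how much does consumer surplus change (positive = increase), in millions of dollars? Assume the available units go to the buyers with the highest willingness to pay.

Rearranging demand gives Qd = 286 - 4P. Without the control the market clears where 286 - 4P = 3P - 99, i.e. P* = 55 and Q* = 66.
Because the ceiling (49) lies below the market-clearing price, it is binding.
At P = 49: Qd = 286 - 4·49 = 90 and Qs = 3·49 - 99 = 48.
Consumer surplus without the control is ½ · (71.5 - 55) · 66 = 544.5.
With the ceiling, 48 units are sold at 49 (assume they go to the highest-value buyers). The demand price at Q = 48 is 59.5, so CS = ½ · [(71.5 - 49) + (59.5 - 49)] · 48 = 792.
Change in consumer surplus = 792 - 544.5 = 247.5.

247.5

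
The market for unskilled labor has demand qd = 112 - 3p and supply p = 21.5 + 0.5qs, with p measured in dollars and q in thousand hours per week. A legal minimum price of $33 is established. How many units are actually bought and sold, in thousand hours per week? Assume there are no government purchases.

Rearranging supply gives qs = 2p - 43. In a free market, 112 - 3p = 2p - 43 gives the equilibrium p* = 31, q* = 19.
Because the floor (33) lies above the market-clearing price, it is binding.
At p = 33: qd = 112 - 3·33 = 13 and qs = 2·33 - 43 = 23.
The quantity actually transacted is the short side, demand: 13.

13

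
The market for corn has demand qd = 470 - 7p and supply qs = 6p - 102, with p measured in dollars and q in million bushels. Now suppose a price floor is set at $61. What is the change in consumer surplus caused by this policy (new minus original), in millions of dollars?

Setting quantity demanded equal to quantity supplied, 470 - 7p = 6p - 102, gives p* = 44 and q* = 162.
The floor of 61 is above the equilibrium price 44, so it binds.
At p = 61: qd = 470 - 7·61 = 43 and qs = 6·61 - 102 = 264.
Consumer surplus without the control is ½ · (470/7 - 44) · 162 = 13122/7.
With the floor, consumers buy 43 units at 61, so CS = ½ · (470/7 - 61) · 43 = 1849/14.
Change in consumer surplus = 1849/14 - 13122/7 = -1742.5.

-1742.5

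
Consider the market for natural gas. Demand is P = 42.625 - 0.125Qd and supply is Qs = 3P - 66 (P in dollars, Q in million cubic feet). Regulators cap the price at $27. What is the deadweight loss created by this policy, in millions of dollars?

206.25

Rearranging demand gives Qd = 341 - 8P. Equilibrium: 341 - 8P = 3P - 66, so 407 = 11P and P* = 37, Q* = 45.
The ceiling of 27 is below the equilibrium price 37, so it binds.
At P = 27: Qd = 341 - 8·27 = 125 and Qs = 3·27 - 66 = 15.
Quantity traded falls to 15. At Q = 15 the demand price is (341 - 15)/8 = 40.75 and the supply price is (66 + 15)/3 = 27.
Deadweight loss = ½ · (40.75 - 27) · (45 - 15) = ½ · 13.75 · 30 = 206.25.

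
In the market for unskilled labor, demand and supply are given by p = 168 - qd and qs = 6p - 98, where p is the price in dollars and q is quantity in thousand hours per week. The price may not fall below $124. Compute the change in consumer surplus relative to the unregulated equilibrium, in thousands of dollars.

-7482

Rearranging demand gives qd = 168 - p. Equilibrium: 168 - p = 6p - 98, so 266 = 7p and p* = 38, q* = 130.
Because the floor (124) lies above the market-clearing price, it is binding.
At p = 124: qd = 168 - 124 = 44 and qs = 6·124 - 98 = 646.
Consumer surplus without the control is ½ · (168 - 38) · 130 = 8450.
With the floor, consumers buy 44 units at 124, so CS = ½ · (168 - 124) · 44 = 968.
Change in consumer surplus = 968 - 8450 = -7482.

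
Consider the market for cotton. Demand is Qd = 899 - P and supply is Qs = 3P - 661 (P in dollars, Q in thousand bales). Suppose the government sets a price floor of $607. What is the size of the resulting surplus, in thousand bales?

868

Without the control the market clears where 899 - P = 3P - 661, i.e. P* = 390 and Q* = 509.
The floor of 607 is above the equilibrium price 390, so it binds.
At P = 607: Qd = 899 - 607 = 292 and Qs = 3·607 - 661 = 1160.
Surplus = Qs - Qd = 1160 - 292 = 868.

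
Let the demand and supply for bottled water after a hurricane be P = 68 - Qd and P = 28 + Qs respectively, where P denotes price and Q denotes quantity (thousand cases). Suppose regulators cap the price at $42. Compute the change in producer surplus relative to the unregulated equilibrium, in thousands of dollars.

-102

Rearranging demand gives Qd = 68 - P; rearranging supply gives Qs = P - 28. Setting quantity demanded equal to quantity supplied, 68 - P = P - 28, gives P* = 48 and Q* = 20.
The ceiling of 42 is below the equilibrium price 48, so it binds.
At P = 42: Qd = 68 - 42 = 26 and Qs = 42 - 28 = 14.
Producer surplus without the control is ½ · (48 - 28) · 20 = 200.
With the ceiling, producers sell 14 units at 42, so PS = ½ · (42 - 28) · 14 = 98.
Change in producer surplus = 98 - 200 = -102.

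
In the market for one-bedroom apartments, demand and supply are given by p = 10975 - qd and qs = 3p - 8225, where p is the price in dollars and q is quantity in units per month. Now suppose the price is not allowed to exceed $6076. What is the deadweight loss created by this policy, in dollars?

0

Rearranging demand gives qd = 10975 - p. Setting quantity demanded equal to quantity supplied, 10975 - p = 3p - 8225, gives p* = 4800 and q* = 6175.
The ceiling of 6076 is above the equilibrium price 4800, so it is not binding; the market clears at p* = 4800, q* = 6175.
Since the control does not bind, no trades are prevented and deadweight loss is zero.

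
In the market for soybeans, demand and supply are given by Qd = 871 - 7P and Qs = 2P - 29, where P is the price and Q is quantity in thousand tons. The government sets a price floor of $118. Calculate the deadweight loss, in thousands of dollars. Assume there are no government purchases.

5103

Without the control the market clears where 871 - 7P = 2P - 29, i.e. P* = 100 and Q* = 171.
The floor of 118 is above the equilibrium price 100, so it binds.
At P = 118: Qd = 871 - 7·118 = 45 and Qs = 2·118 - 29 = 207.
Quantity traded falls to 45. At Q = 45 the demand price is (871 - 45)/7 = 118 and the supply price is (29 + 45)/2 = 37.
Deadweight loss = ½ · (118 - 37) · (171 - 45) = ½ · 81 · 126 = 5103.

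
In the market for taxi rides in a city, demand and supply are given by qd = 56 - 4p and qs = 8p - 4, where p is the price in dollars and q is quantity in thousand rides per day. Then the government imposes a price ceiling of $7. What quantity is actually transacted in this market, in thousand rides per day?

36

Equilibrium: 56 - 4p = 8p - 4, so 60 = 12p and p* = 5, q* = 36.
The ceiling of 7 is above the equilibrium price 5, so it is not binding; the market clears at p* = 5, q* = 36.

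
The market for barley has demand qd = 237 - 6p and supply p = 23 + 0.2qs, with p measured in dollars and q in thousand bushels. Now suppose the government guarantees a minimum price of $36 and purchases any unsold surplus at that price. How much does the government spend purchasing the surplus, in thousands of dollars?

1584

Rearranging supply gives qs = 5p - 115. Without the control the market clears where 237 - 6p = 5p - 115, i.e. p* = 32 and q* = 45.
Since 36 > 32, the floor is binding.
At p = 36: qd = 237 - 6·36 = 21 and qs = 5·36 - 115 = 65.
Surplus = qs - qd = 44.
Government expenditure = surplus × support price = 44 × 36 = 1584.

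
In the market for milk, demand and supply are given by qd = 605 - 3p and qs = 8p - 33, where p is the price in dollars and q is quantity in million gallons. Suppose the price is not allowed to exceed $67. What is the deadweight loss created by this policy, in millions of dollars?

0

In a free market, 605 - 3p = 8p - 33 gives the equilibrium p* = 58, q* = 431.
The ceiling of 67 is above the equilibrium price 58, so it is not binding; the market clears at p* = 58, q* = 431.
Since the control does not bind, no trades are prevented and deadweight loss is zero.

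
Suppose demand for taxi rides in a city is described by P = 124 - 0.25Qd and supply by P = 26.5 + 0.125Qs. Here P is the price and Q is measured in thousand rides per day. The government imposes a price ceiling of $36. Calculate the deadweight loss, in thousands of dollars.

Rearranging demand gives Qd = 496 - 4P; rearranging supply gives Qs = 8P - 212. Setting quantity demanded equal to quantity supplied, 496 - 4P = 8P - 212, gives P* = 59 and Q* = 260.
The ceiling of 36 is below the equilibrium price 59, so it binds.
At P = 36: Qd = 496 - 4·36 = 352 and Qs = 8·36 - 212 = 76.
Quantity traded falls to 76. At Q = 76 the demand price is (496 - 76)/4 = 105 and the supply price is (212 + 76)/8 = 36.
Deadweight loss = ½ · (105 - 36) · (260 - 76) = ½ · 69 · 184 = 6348.

6348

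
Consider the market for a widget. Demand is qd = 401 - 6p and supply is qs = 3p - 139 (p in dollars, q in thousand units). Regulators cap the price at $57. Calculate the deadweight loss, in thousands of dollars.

20.25

Without the control the market clears where 401 - 6p = 3p - 139, i.e. p* = 60 and q* = 41.
Since 57 < 60, the ceiling is binding.
At p = 57: qd = 401 - 6·57 = 59 and qs = 3·57 - 139 = 32.
Quantity traded falls to 32. At q = 32 the demand price is (401 - 32)/6 = 61.5 and the supply price is (139 + 32)/3 = 57.
Deadweight loss = ½ · (61.5 - 57) · (41 - 32) = ½ · 4.5 · 9 = 20.25.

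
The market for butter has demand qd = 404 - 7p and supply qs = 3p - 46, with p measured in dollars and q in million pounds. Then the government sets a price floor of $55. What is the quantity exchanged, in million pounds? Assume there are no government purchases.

19

Setting quantity demanded equal to quantity supplied, 404 - 7p = 3p - 46, gives p* = 45 and q* = 89.
The floor of 55 is above the equilibrium price 45, so it binds.
At p = 55: qd = 404 - 7·55 = 19 and qs = 3·55 - 46 = 119.
The quantity actually transacted is the short side, demand: 19.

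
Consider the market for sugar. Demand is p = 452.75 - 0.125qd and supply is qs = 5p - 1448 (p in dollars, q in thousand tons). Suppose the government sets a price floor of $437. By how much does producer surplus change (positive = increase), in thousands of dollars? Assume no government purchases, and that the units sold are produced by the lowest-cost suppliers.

-8215.6

Rearranging demand gives qd = 3622 - 8p. In a free market, 3622 - 8p = 5p - 1448 gives the equilibrium p* = 390, q* = 502.
Because the floor (437) lies above the market-clearing price, it is binding.
At p = 437: qd = 3622 - 8·437 = 126 and qs = 5·437 - 1448 = 737.
Producer surplus without the control is ½ · (390 - 289.6) · 502 = 25200.4.
With the floor, 126 units are sold at 437. The supply price at q = 126 is 314.8, so PS = ½ · [(437 - 289.6) + (437 - 314.8)] · 126 = 16984.8.
Change in producer surplus = 16984.8 - 25200.4 = -8215.6.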